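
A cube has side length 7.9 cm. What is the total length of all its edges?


Shape: cube
Side s = 7.9 cm
A cube has 12 edges, all equal.
Formula: total edge length = 12 * s
Total = 12 * 7.9
Total = 94.8
94.8 cm


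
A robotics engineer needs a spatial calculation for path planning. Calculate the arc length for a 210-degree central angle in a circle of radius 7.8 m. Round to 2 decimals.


Shape: circular arc
Radius r = 7.8 m, Angle = 210 degrees
Formula: L = (angle/360) * 2 * pi * r
2 * pi * r = 15.6 * pi
L = (210/360) * 15.6 * pi
L = 9.1 * pi
L = 28.59
28.59 m


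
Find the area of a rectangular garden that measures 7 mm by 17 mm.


Shape: rectangle
Length l = 7 mm, Width w = 17 mm
Formula: A = l * w
A = 7 * 17
A = 119
119 mm^2


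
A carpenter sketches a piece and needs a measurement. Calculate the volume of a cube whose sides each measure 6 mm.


Shape: cube
Side s = 6 mm
Formula: V = s^3
V = 6 * 6 * 6
V = 36 * 6
V = 216
216 mm^3


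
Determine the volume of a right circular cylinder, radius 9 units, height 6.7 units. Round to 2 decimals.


Shape: cylinder
Radius r = 9 units, Height h = 6.7 units
Formula: V = pi * r^2 * h
r^2 = 81
V = pi * 81 * 6.7
V = 542.7 * pi
V = 1704.94
1704.94 units^3


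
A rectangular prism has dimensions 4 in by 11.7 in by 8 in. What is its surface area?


Shape: rectangular prism
l = 4 in, w = 11.7 in, h = 8 in
Formula: SA = 2(lw + lh + wh)
lw = 46.8, lh = 32, wh = 93.6
lw + lh + wh = 172.4
SA = 2 * 172.4
SA = 344.8
344.8 in^2


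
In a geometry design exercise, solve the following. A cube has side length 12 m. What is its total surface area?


Shape: cube
Side s = 12 m
A cube has 6 square faces.
Formula: SA = 6 * s^2
s^2 = 144
SA = 6 * 144
SA = 864
864 m^2


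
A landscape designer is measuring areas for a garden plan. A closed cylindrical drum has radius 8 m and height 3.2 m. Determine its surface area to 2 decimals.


Shape: closed cylinder
Radius r = 8 m, Height h = 3.2 m
Formula: SA = 2*pi*r^2 + 2*pi*r*h = 2*pi*r*(r + h)
r + h = 11.2
2 * r * (r + h) = 2 * 8 * 11.2 = 179.2
SA = 179.2 * pi
SA = 562.97
562.97 m^2


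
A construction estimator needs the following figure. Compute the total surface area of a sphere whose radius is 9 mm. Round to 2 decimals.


Shape: sphere
Radius r = 9 mm
Formula: SA = 4 * pi * r^2
r^2 = 81
SA = 4 * pi * 81
SA = 324 * pi
SA = 1017.88
1017.88 mm^2


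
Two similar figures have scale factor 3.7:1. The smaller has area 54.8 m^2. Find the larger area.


Linear scale factor k = 3.7
Original area = 54.8 m^2
Rule: under a linear scaling by k, areas scale by k^2.
k^2 = 3.7^2 = 13.69
New area = 54.8 * 13.69
New area = 750.212
750.212 m^2


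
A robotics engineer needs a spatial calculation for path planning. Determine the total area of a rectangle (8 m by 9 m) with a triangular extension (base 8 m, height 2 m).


Composite shape: rectangle + triangle
Rectangle area = 8 * 9 = 72
Triangle area = 0.5 * 8 * 2 = 8
Total = 72 + 8
Total = 80
80 m^2


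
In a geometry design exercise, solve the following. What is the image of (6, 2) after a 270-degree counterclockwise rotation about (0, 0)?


Transformation: rotation about the origin
Original point: (6, 2)
Rule for 270 deg counterclockwise: (x, y) -> (y, -x)
Apply: (6, 2) -> (2, -6)
(2, -6)


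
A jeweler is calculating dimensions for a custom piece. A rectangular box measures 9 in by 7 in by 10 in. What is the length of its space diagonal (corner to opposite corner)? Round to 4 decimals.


Shape: rectangular box (space diagonal)
l = 9 in, w = 7 in, h = 10 in
Visualize: the diagonal of the base, then a right triangle with that diagonal and the height.
Formula: d = sqrt(l^2 + w^2 + h^2)
l^2 + w^2 + h^2 = 81 + 49 + 100 = 230
d = sqrt(230)
d = 15.1658
15.1658 in


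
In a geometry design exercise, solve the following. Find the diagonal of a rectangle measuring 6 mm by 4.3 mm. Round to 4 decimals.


Shape: rectangle (diagonal via Pythagoras)
Sides: 6 mm and 4.3 mm
Formula: d = sqrt(l^2 + w^2)
l^2 = 36, w^2 = 18.49
l^2 + w^2 = 54.49
d = sqrt(54.49)
d = 7.3817
7.3817 mm


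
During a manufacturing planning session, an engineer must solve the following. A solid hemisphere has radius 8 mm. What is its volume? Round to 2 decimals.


Shape: hemisphere (half of a sphere)
Radius r = 8 mm
Formula: V = (1/2) * (4/3) * pi * r^3 = (2/3) * pi * r^3
r^3 = 512
(2/3) * 512 = 341.333333
V = 341.333333 * pi
V = 1072.33
1072.33 mm^3


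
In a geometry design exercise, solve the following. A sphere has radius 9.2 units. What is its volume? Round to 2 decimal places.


Shape: sphere
Radius r = 9.2 units
Formula: V = (4/3) * pi * r^3
r^3 = 778.688
(4/3) * 778.688 = 1038.250667
V = 1038.250667 * pi
V = 3261.76
3261.76 units^3


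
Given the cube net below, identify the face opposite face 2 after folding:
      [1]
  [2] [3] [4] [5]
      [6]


Net: cross layout. Take square 3 as the base (bottom).
Fold the four squares in the horizontal row up around 3: 2 -> left, 4 -> right, 5 wraps to the top.
Fold 1 and 6 up from 3: 1 -> back, 6 -> front.
Opposite pairs are therefore: (1, 6), (2, 4), (3, 5).
Face 2 is opposite face 4.
face 4


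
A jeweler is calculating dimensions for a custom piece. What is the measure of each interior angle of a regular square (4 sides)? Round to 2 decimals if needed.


Shape: regular square (4 sides)
Formula: interior angle = (n - 2) * 180 / n
(n - 2) = 2
(n - 2) * 180 = 360
angle = 360 / 4
angle = 90
90 degrees


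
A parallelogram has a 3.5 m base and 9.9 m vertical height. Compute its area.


Shape: parallelogram
Base b = 3.5 m, Height h = 9.9 m
Formula: A = b * h
A = 3.5 * 9.9
A = 34.65
34.65 m^2


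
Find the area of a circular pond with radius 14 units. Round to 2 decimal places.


Shape: circle
Radius r = 14 units
Formula: A = pi * r^2
r^2 = 14^2 = 196
A = pi * 196
A = 615.75
615.75 units^2


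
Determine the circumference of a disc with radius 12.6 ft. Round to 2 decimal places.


Shape: circle
Radius r = 12.6 ft
Formula: C = 2 * pi * r
C = 2 * pi * 12.6
C = 25.2 * pi
C = 79.17
79.17 ft


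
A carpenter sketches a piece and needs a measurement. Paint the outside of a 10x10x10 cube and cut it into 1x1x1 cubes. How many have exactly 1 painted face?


Large cube: 10 x 10 x 10, cut into unit cubes.
n = 10, so n - 2 = 8
Cubes with 1 painted face lie in the interior of each face.
A cube has 6 faces; each contributes (n - 2)^2 = 64 such cubes.
Count = 6 * 64 = 384
384 unit cubes


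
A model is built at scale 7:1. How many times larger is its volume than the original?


Linear scale factor k = 7
Rule: under a linear scaling by k, volumes scale by k^3.
k^3 = 7 * 7 * 7
k^3 = 49 * 7
k^3 = 343
Volume scales by a factor of 343.
343 (dimensionless)


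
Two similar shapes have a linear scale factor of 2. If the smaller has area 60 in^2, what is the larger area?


Linear scale factor k = 2
Original area = 60 in^2
Rule: under a linear scaling by k, areas scale by k^2.
k^2 = 2^2 = 4
New area = 60 * 4
New area = 240
240 in^2


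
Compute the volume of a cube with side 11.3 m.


Shape: cube
Side s = 11.3 m
Formula: V = s^3
V = 11.3 * 11.3 * 11.3
V = 127.69 * 11.3
V = 1442.897
1442.897 m^3


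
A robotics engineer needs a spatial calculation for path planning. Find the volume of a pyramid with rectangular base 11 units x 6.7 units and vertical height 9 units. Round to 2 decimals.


Shape: rectangular pyramid
Base: 11 units x 6.7 units, Height h = 9 units
Formula: V = (1/3) * base_area * h
base_area = 11 * 6.7 = 73.7
base_area * h = 73.7 * 9 = 663.3
V = 663.3 / 3
V = 221.1
221.1 units^3


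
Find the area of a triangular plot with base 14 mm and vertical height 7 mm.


Shape: triangle
Base b = 14 mm, Height h = 7 mm
Formula: A = (1/2) * b * h
A = 0.5 * 14 * 7
A = 0.5 * 98
A = 49
49 mm^2


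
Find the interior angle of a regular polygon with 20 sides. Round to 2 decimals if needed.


Shape: regular icosagon (20 sides)
Formula: interior angle = (n - 2) * 180 / n
(n - 2) = 18
(n - 2) * 180 = 3240
angle = 3240 / 20
angle = 162
162 degrees


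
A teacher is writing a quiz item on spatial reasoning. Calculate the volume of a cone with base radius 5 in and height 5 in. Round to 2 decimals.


Shape: cone
Radius r = 5 in, Height h = 5 in
Formula: V = (1/3) * pi * r^2 * h
r^2 = 25
pi * r^2 * h = pi * 25 * 5 = 125 * pi
V = 125 * pi / 3
V = 130.9
130.9 in^3


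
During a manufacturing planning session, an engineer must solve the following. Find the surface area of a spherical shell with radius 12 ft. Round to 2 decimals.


Shape: sphere
Radius r = 12 ft
Formula: SA = 4 * pi * r^2
r^2 = 144
SA = 4 * pi * 144
SA = 576 * pi
SA = 1809.56
1809.56 ft^2


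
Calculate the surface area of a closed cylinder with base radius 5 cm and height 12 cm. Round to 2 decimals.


Shape: closed cylinder
Radius r = 5 cm, Height h = 12 cm
Formula: SA = 2*pi*r^2 + 2*pi*r*h = 2*pi*r*(r + h)
r + h = 17
2 * r * (r + h) = 2 * 5 * 17 = 170
SA = 170 * pi
SA = 534.07
534.07 cm^2


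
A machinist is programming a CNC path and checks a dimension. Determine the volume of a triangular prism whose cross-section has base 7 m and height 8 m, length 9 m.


Shape: triangular prism
Triangle base = 7 m, triangle height = 8 m, prism length L = 9 m
Formula: V = (1/2 * b * h_tri) * L
Cross-section area = 0.5 * 7 * 8 = 28
V = 28 * 9
V = 252
252 m^3


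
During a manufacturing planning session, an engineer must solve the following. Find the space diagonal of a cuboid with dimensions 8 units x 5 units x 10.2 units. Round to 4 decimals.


Shape: rectangular box (space diagonal)
l = 8 units, w = 5 units, h = 10.2 units
Visualize: the diagonal of the base, then a right triangle with that diagonal and the height.
Formula: d = sqrt(l^2 + w^2 + h^2)
l^2 + w^2 + h^2 = 64 + 25 + 104.04 = 193.04
d = sqrt(193.04)
d = 13.8939
13.8939 units


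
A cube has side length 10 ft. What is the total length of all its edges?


Shape: cube
Side s = 10 ft
A cube has 12 edges, all equal.
Formula: total edge length = 12 * s
Total = 12 * 10
Total = 120
120 ft


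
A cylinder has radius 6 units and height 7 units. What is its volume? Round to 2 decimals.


Shape: cylinder
Radius r = 6 units, Height h = 7 units
Formula: V = pi * r^2 * h
r^2 = 36
V = pi * 36 * 7
V = 252 * pi
V = 791.68
791.68 units^3


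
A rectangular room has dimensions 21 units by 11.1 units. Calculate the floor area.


Shape: rectangle
Length l = 21 units, Width w = 11.1 units
Formula: A = l * w
A = 21 * 11.1
A = 233.1
233.1 units^2


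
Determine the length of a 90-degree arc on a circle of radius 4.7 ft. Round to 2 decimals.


Shape: circular arc
Radius r = 4.7 ft, Angle = 90 degrees
Formula: L = (angle/360) * 2 * pi * r
2 * pi * r = 9.4 * pi
L = (90/360) * 9.4 * pi
L = 2.35 * pi
L = 7.38
7.38 ft


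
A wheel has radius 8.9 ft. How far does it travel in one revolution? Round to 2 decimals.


Shape: circle
Radius r = 8.9 ft
Formula: C = 2 * pi * r
C = 2 * pi * 8.9
C = 17.8 * pi
C = 55.92
55.92 ft


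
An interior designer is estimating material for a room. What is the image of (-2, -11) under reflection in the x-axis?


Transformation: reflection
Original point: (-2, -11)
Rule for reflection over the x-axis: (x, y) -> (x, -y)
Apply: (-2, -11) -> (-2, 11)
(-2, 11)


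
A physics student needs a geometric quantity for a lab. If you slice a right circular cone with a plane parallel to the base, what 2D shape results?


Solid: right circular cone
Cutting plane: parallel to the base
Visualize the intersection of the plane with the solid's surface.
The boundary of the cut region is a circle.
circle


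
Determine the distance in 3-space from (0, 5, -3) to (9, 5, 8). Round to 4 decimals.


3D distance between two points
P1 = (0, 5, -3), P2 = (9, 5, 8)
Formula: d = sqrt((x2-x1)^2 + (y2-y1)^2 + (z2-z1)^2)
dx = 9 - 0 = 9
dy = 5 - 5 = 0
dz = 8 - -3 = 11
dx^2 + dy^2 + dz^2 = 81 + 0 + 121 = 202
d = sqrt(202)
d = 14.2127
14.2127 units


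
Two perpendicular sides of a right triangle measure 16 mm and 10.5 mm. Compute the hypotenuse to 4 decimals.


Shape: right triangle
Legs a = 16 mm, b = 10.5 mm
Formula: c = sqrt(a^2 + b^2)
a^2 = 256, b^2 = 110.25
a^2 + b^2 = 366.25
c = sqrt(366.25)
c = 19.1377
19.1377 mm


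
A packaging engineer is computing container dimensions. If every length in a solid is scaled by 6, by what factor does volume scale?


Linear scale factor k = 6
Rule: under a linear scaling by k, volumes scale by k^3.
k^3 = 6 * 6 * 6
k^3 = 36 * 6
k^3 = 216
Volume scales by a factor of 216.
216 (dimensionless)


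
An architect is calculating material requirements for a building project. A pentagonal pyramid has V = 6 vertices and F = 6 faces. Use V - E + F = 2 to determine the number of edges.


Polyhedron: pentagonal pyramid
Euler's formula for convex polyhedra: V - E + F = 2
Given: V = 6 vertices and F = 6 faces
Solve for E:
E = V + F - 2 = 6 + 6 - 2 = 10
10 edges


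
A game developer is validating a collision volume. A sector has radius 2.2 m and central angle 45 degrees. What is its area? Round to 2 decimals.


Shape: circular sector
Radius r = 2.2 m, Angle = 45 degrees
Formula: A = (angle/360) * pi * r^2
r^2 = 4.84
Fraction of circle = 45/360
A = (45/360) * pi * 4.84
A = 0.605 * pi
A = 1.9
1.9 m^2


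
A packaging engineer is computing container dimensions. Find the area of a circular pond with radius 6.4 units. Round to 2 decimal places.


Shape: circle
Radius r = 6.4 units
Formula: A = pi * r^2
r^2 = 6.4^2 = 40.96
A = pi * 40.96
A = 128.68
128.68 units^2


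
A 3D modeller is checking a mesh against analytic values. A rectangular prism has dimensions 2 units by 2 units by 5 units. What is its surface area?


Shape: rectangular prism
l = 2 units, w = 2 units, h = 5 units
Formula: SA = 2(lw + lh + wh)
lw = 4, lh = 10, wh = 10
lw + lh + wh = 24
SA = 2 * 24
SA = 48
48 units^2


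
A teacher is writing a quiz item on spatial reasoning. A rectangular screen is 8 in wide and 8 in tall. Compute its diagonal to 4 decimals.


Shape: rectangle (diagonal via Pythagoras)
Sides: 8 in and 8 in
Formula: d = sqrt(l^2 + w^2)
l^2 = 64, w^2 = 64
l^2 + w^2 = 128
d = sqrt(128)
d = 11.3137
11.3137 in


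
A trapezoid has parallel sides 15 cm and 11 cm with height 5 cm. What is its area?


Shape: trapezoid
Parallel sides a = 15 cm, b = 11 cm; Height h = 5 cm
Formula: A = (a + b) * h / 2
a + b = 15 + 11 = 26
A = 26 * 5 / 2
A = 130 / 2
A = 65
65 cm^2


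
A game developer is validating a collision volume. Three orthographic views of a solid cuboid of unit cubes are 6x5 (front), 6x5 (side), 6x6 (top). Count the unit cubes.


Orthographic views of a solid rectangular block:
Front view 6 x 5 -> length = 6, height = 5
Side view 6 x 5 -> width = 6, height = 5 (consistent)
Top view 6 x 6 -> confirms length = 6, width = 6
The block is 6 x 6 x 5.
Total unit cubes = 6 * 6 * 5 = 180
180 unit cubes


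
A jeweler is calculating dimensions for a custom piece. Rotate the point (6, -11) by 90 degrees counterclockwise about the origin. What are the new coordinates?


Transformation: rotation about the origin
Original point: (6, -11)
Rule for 90 deg counterclockwise: (x, y) -> (-y, x)
Apply: (6, -11) -> (11, 6)
(11, 6)


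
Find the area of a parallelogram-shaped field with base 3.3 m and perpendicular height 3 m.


Shape: parallelogram
Base b = 3.3 m, Height h = 3 m
Formula: A = b * h
A = 3.3 * 3
A = 9.9
9.9 m^2


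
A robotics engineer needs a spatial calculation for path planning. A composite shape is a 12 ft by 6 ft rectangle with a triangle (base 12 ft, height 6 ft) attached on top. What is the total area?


Composite shape: rectangle + triangle
Rectangle area = 12 * 6 = 72
Triangle area = 0.5 * 12 * 6 = 36
Total = 72 + 36
Total = 108
108 ft^2


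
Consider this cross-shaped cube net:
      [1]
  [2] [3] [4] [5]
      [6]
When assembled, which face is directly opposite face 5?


Net: cross layout. Take square 3 as the base (bottom).
Fold the four squares in the horizontal row up around 3: 2 -> left, 4 -> right, 5 wraps to the top.
Fold 1 and 6 up from 3: 1 -> back, 6 -> front.
Opposite pairs are therefore: (1, 6), (2, 4), (3, 5).
Face 5 is opposite face 3.
face 3


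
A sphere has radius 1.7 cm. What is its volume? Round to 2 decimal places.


Shape: sphere
Radius r = 1.7 cm
Formula: V = (4/3) * pi * r^3
r^3 = 4.913
(4/3) * 4.913 = 6.550667
V = 6.550667 * pi
V = 20.58
20.58 cm^3


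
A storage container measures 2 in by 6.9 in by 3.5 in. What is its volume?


Shape: rectangular prism
l = 2 in, w = 6.9 in, h = 3.5 in
Formula: V = l * w * h
V = 2 * 6.9 * 3.5
V = 13.8 * 3.5
V = 48.3
48.3 in^3


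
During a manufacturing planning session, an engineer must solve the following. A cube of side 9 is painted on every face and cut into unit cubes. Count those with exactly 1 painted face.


Large cube: 9 x 9 x 9, cut into unit cubes.
n = 9, so n - 2 = 7
Cubes with 1 painted face lie in the interior of each face.
A cube has 6 faces; each contributes (n - 2)^2 = 49 such cubes.
Count = 6 * 49 = 294
294 unit cubes


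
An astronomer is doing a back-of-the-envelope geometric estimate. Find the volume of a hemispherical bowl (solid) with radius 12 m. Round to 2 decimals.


Shape: hemisphere (half of a sphere)
Radius r = 12 m
Formula: V = (1/2) * (4/3) * pi * r^3 = (2/3) * pi * r^3
r^3 = 1728
(2/3) * 1728 = 1152
V = 1152 * pi
V = 3619.11
3619.11 m^3


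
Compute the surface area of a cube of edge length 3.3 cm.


Shape: cube
Side s = 3.3 cm
A cube has 6 square faces.
Formula: SA = 6 * s^2
s^2 = 10.89
SA = 6 * 10.89
SA = 65.34
65.34 cm^2


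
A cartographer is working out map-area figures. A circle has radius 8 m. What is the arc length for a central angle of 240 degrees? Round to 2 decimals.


Shape: circular arc
Radius r = 8 m, Angle = 240 degrees
Formula: L = (angle/360) * 2 * pi * r
2 * pi * r = 16 * pi
L = (240/360) * 16 * pi
L = 10.666667 * pi
L = 33.51
33.51 m


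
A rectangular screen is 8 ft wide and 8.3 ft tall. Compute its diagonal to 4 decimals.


Shape: rectangle (diagonal via Pythagoras)
Sides: 8 ft and 8.3 ft
Formula: d = sqrt(l^2 + w^2)
l^2 = 64, w^2 = 68.89
l^2 + w^2 = 132.89
d = sqrt(132.89)
d = 11.5278
11.5278 ft


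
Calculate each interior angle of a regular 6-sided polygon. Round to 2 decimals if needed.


Shape: regular hexagon (6 sides)
Formula: interior angle = (n - 2) * 180 / n
(n - 2) = 4
(n - 2) * 180 = 720
angle = 720 / 6
angle = 120
120 degrees


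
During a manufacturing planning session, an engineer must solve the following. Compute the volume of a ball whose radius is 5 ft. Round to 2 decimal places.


Shape: sphere
Radius r = 5 ft
Formula: V = (4/3) * pi * r^3
r^3 = 125
(4/3) * 125 = 166.666667
V = 166.666667 * pi
V = 523.6
523.6 ft^3


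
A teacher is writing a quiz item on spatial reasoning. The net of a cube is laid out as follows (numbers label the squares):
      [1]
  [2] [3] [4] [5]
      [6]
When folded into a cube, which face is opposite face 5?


Net: cross layout. Take square 3 as the base (bottom).
Fold the four squares in the horizontal row up around 3: 2 -> left, 4 -> right, 5 wraps to the top.
Fold 1 and 6 up from 3: 1 -> back, 6 -> front.
Opposite pairs are therefore: (1, 6), (2, 4), (3, 5).
Face 5 is opposite face 3.
face 3


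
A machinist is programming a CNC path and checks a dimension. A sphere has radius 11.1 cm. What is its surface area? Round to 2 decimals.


Shape: sphere
Radius r = 11.1 cm
Formula: SA = 4 * pi * r^2
r^2 = 123.21
SA = 4 * pi * 123.21
SA = 492.84 * pi
SA = 1548.3
1548.3 cm^2


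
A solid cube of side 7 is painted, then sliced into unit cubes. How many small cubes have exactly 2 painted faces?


Large cube: 7 x 7 x 7, cut into unit cubes.
n = 7, so n - 2 = 5
Cubes with 2 painted faces lie along the edges, excluding corners.
A cube has 12 edges; each contributes (n - 2) = 5 such cubes.
Count = 12 * 5 = 60
60 unit cubes


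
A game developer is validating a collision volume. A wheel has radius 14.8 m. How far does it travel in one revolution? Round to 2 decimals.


Shape: circle
Radius r = 14.8 m
Formula: C = 2 * pi * r
C = 2 * pi * 14.8
C = 29.6 * pi
C = 92.99
92.99 m


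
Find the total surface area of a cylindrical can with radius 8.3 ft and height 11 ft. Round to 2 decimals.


Shape: closed cylinder
Radius r = 8.3 ft, Height h = 11 ft
Formula: SA = 2*pi*r^2 + 2*pi*r*h = 2*pi*r*(r + h)
r + h = 19.3
2 * r * (r + h) = 2 * 8.3 * 19.3 = 320.38
SA = 320.38 * pi
SA = 1006.5
1006.5 ft^2


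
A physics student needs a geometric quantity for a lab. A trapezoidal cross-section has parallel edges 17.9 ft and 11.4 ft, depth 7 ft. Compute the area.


Shape: trapezoid
Parallel sides a = 17.9 ft, b = 11.4 ft; Height h = 7 ft
Formula: A = (a + b) * h / 2
a + b = 17.9 + 11.4 = 29.3
A = 29.3 * 7 / 2
A = 205.1 / 2
A = 102.55
102.55 ft^2


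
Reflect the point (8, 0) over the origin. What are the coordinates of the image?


Transformation: reflection
Original point: (8, 0)
Rule for reflection through the origin: (x, y) -> (-x, -y)
Apply: (8, 0) -> (-8, 0)
(-8, 0)


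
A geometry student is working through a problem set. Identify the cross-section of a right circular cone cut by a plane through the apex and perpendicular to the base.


Solid: right circular cone
Cutting plane: through the apex and perpendicular to the base
Visualize the intersection of the plane with the solid's surface.
The boundary of the cut region is a isosceles triangle.
isosceles triangle


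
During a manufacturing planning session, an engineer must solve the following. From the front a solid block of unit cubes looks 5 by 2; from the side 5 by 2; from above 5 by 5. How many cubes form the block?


Orthographic views of a solid rectangular block:
Front view 5 x 2 -> length = 5, height = 2
Side view 5 x 2 -> width = 5, height = 2 (consistent)
Top view 5 x 5 -> confirms length = 5, width = 5
The block is 5 x 5 x 2.
Total unit cubes = 5 * 5 * 2 = 50
50 unit cubes


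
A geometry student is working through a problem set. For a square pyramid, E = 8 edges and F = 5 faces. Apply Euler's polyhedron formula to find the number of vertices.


Polyhedron: square pyramid
Euler's formula for convex polyhedra: V - E + F = 2
Given: E = 8 edges and F = 5 faces
Solve for V:
V = 2 + E - F = 2 + 8 - 5 = 5
5 vertices


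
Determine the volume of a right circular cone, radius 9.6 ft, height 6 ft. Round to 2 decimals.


Shape: cone
Radius r = 9.6 ft, Height h = 6 ft
Formula: V = (1/3) * pi * r^2 * h
r^2 = 92.16
pi * r^2 * h = pi * 92.16 * 6 = 552.96 * pi
V = 552.96 * pi / 3
V = 579.06
579.06 ft^3


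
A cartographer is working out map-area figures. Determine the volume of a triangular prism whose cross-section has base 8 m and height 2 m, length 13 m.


Shape: triangular prism
Triangle base = 8 m, triangle height = 2 m, prism length L = 13 m
Formula: V = (1/2 * b * h_tri) * L
Cross-section area = 0.5 * 8 * 2 = 8
V = 8 * 13
V = 104
104 m^3


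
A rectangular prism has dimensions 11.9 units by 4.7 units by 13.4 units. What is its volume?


Shape: rectangular prism
l = 11.9 units, w = 4.7 units, h = 13.4 units
Formula: V = l * w * h
V = 11.9 * 4.7 * 13.4
V = 55.93 * 13.4
V = 749.462
749.462 units^3


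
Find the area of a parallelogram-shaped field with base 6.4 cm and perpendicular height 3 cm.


Shape: parallelogram
Base b = 6.4 cm, Height h = 3 cm
Formula: A = b * h
A = 6.4 * 3
A = 19.2
19.2 cm^2


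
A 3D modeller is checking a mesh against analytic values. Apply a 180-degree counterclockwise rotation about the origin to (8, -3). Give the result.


Transformation: rotation about the origin
Original point: (8, -3)
Rule for 180 deg: (x, y) -> (-x, -y)
Apply: (8, -3) -> (-8, 3)
(-8, 3)


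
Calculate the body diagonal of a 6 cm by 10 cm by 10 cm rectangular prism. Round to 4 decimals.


Shape: rectangular box (space diagonal)
l = 6 cm, w = 10 cm, h = 10 cm
Visualize: the diagonal of the base, then a right triangle with that diagonal and the height.
Formula: d = sqrt(l^2 + w^2 + h^2)
l^2 + w^2 + h^2 = 36 + 100 + 100 = 236
d = sqrt(236)
d = 15.3623
15.3623 cm


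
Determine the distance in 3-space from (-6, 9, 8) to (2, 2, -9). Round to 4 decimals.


3D distance between two points
P1 = (-6, 9, 8), P2 = (2, 2, -9)
Formula: d = sqrt((x2-x1)^2 + (y2-y1)^2 + (z2-z1)^2)
dx = 2 - -6 = 8
dy = 2 - 9 = -7
dz = -9 - 8 = -17
dx^2 + dy^2 + dz^2 = 64 + 49 + 289 = 402
d = sqrt(402)
d = 20.0499
20.0499 units


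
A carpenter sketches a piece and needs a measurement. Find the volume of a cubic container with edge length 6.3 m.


Shape: cube
Side s = 6.3 m
Formula: V = s^3
V = 6.3 * 6.3 * 6.3
V = 39.69 * 6.3
V = 250.047
250.047 m^3


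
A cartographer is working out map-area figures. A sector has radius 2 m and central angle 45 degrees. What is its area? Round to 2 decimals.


Shape: circular sector
Radius r = 2 m, Angle = 45 degrees
Formula: A = (angle/360) * pi * r^2
r^2 = 4
Fraction of circle = 45/360
A = (45/360) * pi * 4
A = 0.5 * pi
A = 1.57
1.57 m^2


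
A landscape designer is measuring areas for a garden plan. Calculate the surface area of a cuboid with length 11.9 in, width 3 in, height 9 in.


Shape: rectangular prism
l = 11.9 in, w = 3 in, h = 9 in
Formula: SA = 2(lw + lh + wh)
lw = 35.7, lh = 107.1, wh = 27
lw + lh + wh = 169.8
SA = 2 * 169.8
SA = 339.6
339.6 in^2


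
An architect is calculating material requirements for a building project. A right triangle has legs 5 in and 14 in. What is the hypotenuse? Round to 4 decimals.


Shape: right triangle
Legs a = 5 in, b = 14 in
Formula: c = sqrt(a^2 + b^2)
a^2 = 25, b^2 = 196
a^2 + b^2 = 221
c = sqrt(221)
c = 14.8661
14.8661 in


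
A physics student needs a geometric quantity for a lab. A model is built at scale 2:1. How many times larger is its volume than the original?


Linear scale factor k = 2
Rule: under a linear scaling by k, volumes scale by k^3.
k^3 = 2 * 2 * 2
k^3 = 4 * 2
k^3 = 8
Volume scales by a factor of 8.
8 (dimensionless)


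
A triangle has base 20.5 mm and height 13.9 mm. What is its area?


Shape: triangle
Base b = 20.5 mm, Height h = 13.9 mm
Formula: A = (1/2) * b * h
A = 0.5 * 20.5 * 13.9
A = 0.5 * 284.95
A = 142.475
142.475 mm^2


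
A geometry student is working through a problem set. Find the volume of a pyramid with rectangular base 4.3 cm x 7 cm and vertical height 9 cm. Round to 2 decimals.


Shape: rectangular pyramid
Base: 4.3 cm x 7 cm, Height h = 9 cm
Formula: V = (1/3) * base_area * h
base_area = 4.3 * 7 = 30.1
base_area * h = 30.1 * 9 = 270.9
V = 270.9 / 3
V = 90.3
90.3 cm^3


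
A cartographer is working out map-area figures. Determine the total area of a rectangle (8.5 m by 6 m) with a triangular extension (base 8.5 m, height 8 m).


Composite shape: rectangle + triangle
Rectangle area = 8.5 * 6 = 51
Triangle area = 0.5 * 8.5 * 8 = 34
Total = 51 + 34
Total = 85
85 m^2


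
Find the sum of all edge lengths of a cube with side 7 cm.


Shape: cube
Side s = 7 cm
A cube has 12 edges, all equal.
Formula: total edge length = 12 * s
Total = 12 * 7
Total = 84
84 cm


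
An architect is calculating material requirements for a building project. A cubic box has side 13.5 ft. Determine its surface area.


Shape: cube
Side s = 13.5 ft
A cube has 6 square faces.
Formula: SA = 6 * s^2
s^2 = 182.25
SA = 6 * 182.25
SA = 1093.5
1093.5 ft^2


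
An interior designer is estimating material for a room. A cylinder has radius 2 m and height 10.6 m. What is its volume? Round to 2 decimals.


Shape: cylinder
Radius r = 2 m, Height h = 10.6 m
Formula: V = pi * r^2 * h
r^2 = 4
V = pi * 4 * 10.6
V = 42.4 * pi
V = 133.2
133.2 m^3


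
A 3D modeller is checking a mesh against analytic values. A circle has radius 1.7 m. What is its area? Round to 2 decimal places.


Shape: circle
Radius r = 1.7 m
Formula: A = pi * r^2
r^2 = 1.7^2 = 2.89
A = pi * 2.89
A = 9.08
9.08 m^2


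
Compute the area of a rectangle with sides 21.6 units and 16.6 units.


Shape: rectangle
Length l = 21.6 units, Width w = 16.6 units
Formula: A = l * w
A = 21.6 * 16.6
A = 358.56
358.56 units^2


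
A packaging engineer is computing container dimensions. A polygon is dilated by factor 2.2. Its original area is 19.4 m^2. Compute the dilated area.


Linear scale factor k = 2.2
Original area = 19.4 m^2
Rule: under a linear scaling by k, areas scale by k^2.
k^2 = 2.2^2 = 4.84
New area = 19.4 * 4.84
New area = 93.896
93.896 m^2


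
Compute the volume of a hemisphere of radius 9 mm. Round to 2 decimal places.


Shape: hemisphere (half of a sphere)
Radius r = 9 mm
Formula: V = (1/2) * (4/3) * pi * r^3 = (2/3) * pi * r^3
r^3 = 729
(2/3) * 729 = 486
V = 486 * pi
V = 1526.81
1526.81 mm^3


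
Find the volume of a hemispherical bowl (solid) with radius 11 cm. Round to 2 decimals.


Shape: hemisphere (half of a sphere)
Radius r = 11 cm
Formula: V = (1/2) * (4/3) * pi * r^3 = (2/3) * pi * r^3
r^3 = 1331
(2/3) * 1331 = 887.333333
V = 887.333333 * pi
V = 2787.64
2787.64 cm^3


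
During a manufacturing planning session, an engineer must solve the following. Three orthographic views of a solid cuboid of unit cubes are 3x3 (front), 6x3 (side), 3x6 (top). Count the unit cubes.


Orthographic views of a solid rectangular block:
Front view 3 x 3 -> length = 3, height = 3
Side view 6 x 3 -> width = 6, height = 3 (consistent)
Top view 3 x 6 -> confirms length = 3, width = 6
The block is 3 x 6 x 3.
Total unit cubes = 3 * 6 * 3 = 54
54 unit cubes


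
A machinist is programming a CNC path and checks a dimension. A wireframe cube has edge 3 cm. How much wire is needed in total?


Shape: cube
Side s = 3 cm
A cube has 12 edges, all equal.
Formula: total edge length = 12 * s
Total = 12 * 3
Total = 36
36 cm


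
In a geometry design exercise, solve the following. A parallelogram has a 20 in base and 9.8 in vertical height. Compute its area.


Shape: parallelogram
Base b = 20 in, Height h = 9.8 in
Formula: A = b * h
A = 20 * 9.8
A = 196
196 in^2


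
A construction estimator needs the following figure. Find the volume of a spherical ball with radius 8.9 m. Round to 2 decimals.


Shape: sphere
Radius r = 8.9 m
Formula: V = (4/3) * pi * r^3
r^3 = 704.969
(4/3) * 704.969 = 939.958667
V = 939.958667 * pi
V = 2952.97
2952.97 m^3


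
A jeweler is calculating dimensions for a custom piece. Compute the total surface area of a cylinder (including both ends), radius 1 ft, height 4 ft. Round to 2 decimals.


Shape: closed cylinder
Radius r = 1 ft, Height h = 4 ft
Formula: SA = 2*pi*r^2 + 2*pi*r*h = 2*pi*r*(r + h)
r + h = 5
2 * r * (r + h) = 2 * 1 * 5 = 10
SA = 10 * pi
SA = 31.42
31.42 ft^2


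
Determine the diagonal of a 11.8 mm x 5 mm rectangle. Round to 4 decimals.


Shape: rectangle (diagonal via Pythagoras)
Sides: 11.8 mm and 5 mm
Formula: d = sqrt(l^2 + w^2)
l^2 = 139.24, w^2 = 25
l^2 + w^2 = 164.24
d = sqrt(164.24)
d = 12.8156
12.8156 mm


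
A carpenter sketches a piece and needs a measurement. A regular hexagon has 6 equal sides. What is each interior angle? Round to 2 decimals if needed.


Shape: regular hexagon (6 sides)
Formula: interior angle = (n - 2) * 180 / n
(n - 2) = 4
(n - 2) * 180 = 720
angle = 720 / 6
angle = 120
120 degrees


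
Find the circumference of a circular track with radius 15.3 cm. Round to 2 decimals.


Shape: circle
Radius r = 15.3 cm
Formula: C = 2 * pi * r
C = 2 * pi * 15.3
C = 30.6 * pi
C = 96.13
96.13 cm


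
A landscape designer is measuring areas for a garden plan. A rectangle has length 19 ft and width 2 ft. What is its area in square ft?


Shape: rectangle
Length l = 19 ft, Width w = 2 ft
Formula: A = l * w
A = 19 * 2
A = 38
38 ft^2


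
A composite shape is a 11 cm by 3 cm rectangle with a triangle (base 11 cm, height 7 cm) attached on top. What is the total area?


Composite shape: rectangle + triangle
Rectangle area = 11 * 3 = 33
Triangle area = 0.5 * 11 * 7 = 38.5
Total = 33 + 38.5
Total = 71.5
71.5 cm^2


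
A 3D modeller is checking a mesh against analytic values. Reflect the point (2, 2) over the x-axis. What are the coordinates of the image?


Transformation: reflection
Original point: (2, 2)
Rule for reflection over the x-axis: (x, y) -> (x, -y)
Apply: (2, 2) -> (2, -2)
(2, -2)


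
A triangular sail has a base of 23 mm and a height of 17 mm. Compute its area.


Shape: triangle
Base b = 23 mm, Height h = 17 mm
Formula: A = (1/2) * b * h
A = 0.5 * 23 * 17
A = 0.5 * 391
A = 195.5
195.5 mm^2


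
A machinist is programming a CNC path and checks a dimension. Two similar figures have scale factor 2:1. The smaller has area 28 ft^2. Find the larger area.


Linear scale factor k = 2
Original area = 28 ft^2
Rule: under a linear scaling by k, areas scale by k^2.
k^2 = 2^2 = 4
New area = 28 * 4
New area = 112
112 ft^2


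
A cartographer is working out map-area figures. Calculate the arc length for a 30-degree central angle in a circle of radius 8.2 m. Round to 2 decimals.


Shape: circular arc
Radius r = 8.2 m, Angle = 30 degrees
Formula: L = (angle/360) * 2 * pi * r
2 * pi * r = 16.4 * pi
L = (30/360) * 16.4 * pi
L = 1.366667 * pi
L = 4.29
4.29 m


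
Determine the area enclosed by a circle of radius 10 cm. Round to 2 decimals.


Shape: circle
Radius r = 10 cm
Formula: A = pi * r^2
r^2 = 10^2 = 100
A = pi * 100
A = 314.16
314.16 cm^2


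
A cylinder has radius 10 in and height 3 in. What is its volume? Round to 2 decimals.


Shape: cylinder
Radius r = 10 in, Height h = 3 in
Formula: V = pi * r^2 * h
r^2 = 100
V = pi * 100 * 3
V = 300 * pi
V = 942.48
942.48 in^3


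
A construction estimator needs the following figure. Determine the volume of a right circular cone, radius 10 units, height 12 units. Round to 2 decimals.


Shape: cone
Radius r = 10 units, Height h = 12 units
Formula: V = (1/3) * pi * r^2 * h
r^2 = 100
pi * r^2 * h = pi * 100 * 12 = 1200 * pi
V = 1200 * pi / 3
V = 1256.64
1256.64 units^3


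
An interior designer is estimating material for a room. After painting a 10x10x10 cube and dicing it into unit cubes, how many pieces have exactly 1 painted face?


Large cube: 10 x 10 x 10, cut into unit cubes.
n = 10, so n - 2 = 8
Cubes with 1 painted face lie in the interior of each face.
A cube has 6 faces; each contributes (n - 2)^2 = 64 such cubes.
Count = 6 * 64 = 384
384 unit cubes


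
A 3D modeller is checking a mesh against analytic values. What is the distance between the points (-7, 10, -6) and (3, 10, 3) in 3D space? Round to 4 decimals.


3D distance between two points
P1 = (-7, 10, -6), P2 = (3, 10, 3)
Formula: d = sqrt((x2-x1)^2 + (y2-y1)^2 + (z2-z1)^2)
dx = 3 - -7 = 10
dy = 10 - 10 = 0
dz = 3 - -6 = 9
dx^2 + dy^2 + dz^2 = 100 + 0 + 81 = 181
d = sqrt(181)
d = 13.4536
13.4536 units


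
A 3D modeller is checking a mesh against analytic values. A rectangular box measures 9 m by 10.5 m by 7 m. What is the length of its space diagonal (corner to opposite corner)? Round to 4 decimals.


Shape: rectangular box (space diagonal)
l = 9 m, w = 10.5 m, h = 7 m
Visualize: the diagonal of the base, then a right triangle with that diagonal and the height.
Formula: d = sqrt(l^2 + w^2 + h^2)
l^2 + w^2 + h^2 = 81 + 110.25 + 49 = 240.25
d = sqrt(240.25)
d = 15.5
15.5 m


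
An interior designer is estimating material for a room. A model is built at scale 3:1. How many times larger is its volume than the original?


Linear scale factor k = 3
Rule: under a linear scaling by k, volumes scale by k^3.
k^3 = 3 * 3 * 3
k^3 = 9 * 3
k^3 = 27
Volume scales by a factor of 27.
27 (dimensionless)


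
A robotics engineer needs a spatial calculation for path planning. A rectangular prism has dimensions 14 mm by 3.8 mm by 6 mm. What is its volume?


Shape: rectangular prism
l = 14 mm, w = 3.8 mm, h = 6 mm
Formula: V = l * w * h
V = 14 * 3.8 * 6
V = 53.2 * 6
V = 319.2
319.2 mm^3


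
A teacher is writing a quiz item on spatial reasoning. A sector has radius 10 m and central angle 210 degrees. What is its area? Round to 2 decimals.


Shape: circular sector
Radius r = 10 m, Angle = 210 degrees
Formula: A = (angle/360) * pi * r^2
r^2 = 100
Fraction of circle = 210/360
A = (210/360) * pi * 100
A = 58.333333 * pi
A = 183.26
183.26 m^2


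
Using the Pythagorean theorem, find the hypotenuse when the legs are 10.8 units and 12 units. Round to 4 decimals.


Shape: right triangle
Legs a = 10.8 units, b = 12 units
Formula: c = sqrt(a^2 + b^2)
a^2 = 116.64, b^2 = 144
a^2 + b^2 = 260.64
c = sqrt(260.64)
c = 16.1443
16.1443 units


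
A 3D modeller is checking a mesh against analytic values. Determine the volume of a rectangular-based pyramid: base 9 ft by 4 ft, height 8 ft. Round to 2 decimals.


Shape: rectangular pyramid
Base: 9 ft x 4 ft, Height h = 8 ft
Formula: V = (1/3) * base_area * h
base_area = 9 * 4 = 36
base_area * h = 36 * 8 = 288
V = 288 / 3
V = 96
96 ft^3


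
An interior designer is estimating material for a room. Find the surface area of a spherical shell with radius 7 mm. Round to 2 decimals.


Shape: sphere
Radius r = 7 mm
Formula: SA = 4 * pi * r^2
r^2 = 49
SA = 4 * pi * 49
SA = 196 * pi
SA = 615.75
615.75 mm^2


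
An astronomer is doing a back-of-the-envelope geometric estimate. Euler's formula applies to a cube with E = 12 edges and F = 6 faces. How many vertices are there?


Polyhedron: cube
Euler's formula for convex polyhedra: V - E + F = 2
Given: E = 12 edges and F = 6 faces
Solve for V:
V = 2 + E - F = 2 + 12 - 6 = 8
8 vertices


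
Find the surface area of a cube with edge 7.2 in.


Shape: cube
Side s = 7.2 in
A cube has 6 square faces.
Formula: SA = 6 * s^2
s^2 = 51.84
SA = 6 * 51.84
SA = 311.04
311.04 in^2


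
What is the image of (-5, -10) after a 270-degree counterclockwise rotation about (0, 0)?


Transformation: rotation about the origin
Original point: (-5, -10)
Rule for 270 deg counterclockwise: (x, y) -> (y, -x)
Apply: (-5, -10) -> (-10, 5)
(-10, 5)


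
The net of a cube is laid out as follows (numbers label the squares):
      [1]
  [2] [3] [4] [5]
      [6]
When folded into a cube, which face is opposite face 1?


Net: cross layout. Take square 3 as the base (bottom).
Fold the four squares in the horizontal row up around 3: 2 -> left, 4 -> right, 5 wraps to the top.
Fold 1 and 6 up from 3: 1 -> back, 6 -> front.
Opposite pairs are therefore: (1, 6), (2, 4), (3, 5).
Face 1 is opposite face 6.
face 6


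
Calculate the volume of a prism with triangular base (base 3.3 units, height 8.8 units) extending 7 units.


Shape: triangular prism
Triangle base = 3.3 units, triangle height = 8.8 units, prism length L = 7 units
Formula: V = (1/2 * b * h_tri) * L
Cross-section area = 0.5 * 3.3 * 8.8 = 14.52
V = 14.52 * 7
V = 101.64
101.64 units^3


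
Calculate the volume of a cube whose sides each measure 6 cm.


Shape: cube
Side s = 6 cm
Formula: V = s^3
V = 6 * 6 * 6
V = 36 * 6
V = 216
216 cm^3


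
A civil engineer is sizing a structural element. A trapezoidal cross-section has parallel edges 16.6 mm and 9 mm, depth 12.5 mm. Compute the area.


Shape: trapezoid
Parallel sides a = 16.6 mm, b = 9 mm; Height h = 12.5 mm
Formula: A = (a + b) * h / 2
a + b = 16.6 + 9 = 25.6
A = 25.6 * 12.5 / 2
A = 320 / 2
A = 160
160 mm^2


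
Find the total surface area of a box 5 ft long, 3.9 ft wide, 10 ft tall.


Shape: rectangular prism
l = 5 ft, w = 3.9 ft, h = 10 ft
Formula: SA = 2(lw + lh + wh)
lw = 19.5, lh = 50, wh = 39
lw + lh + wh = 108.5
SA = 2 * 108.5
SA = 217
217 ft^2


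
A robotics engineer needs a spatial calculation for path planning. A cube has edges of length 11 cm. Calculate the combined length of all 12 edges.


Shape: cube
Side s = 11 cm
A cube has 12 edges, all equal.
Formula: total edge length = 12 * s
Total = 12 * 11
Total = 132
132 cm


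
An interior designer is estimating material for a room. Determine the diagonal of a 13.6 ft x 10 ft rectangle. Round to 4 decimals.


Shape: rectangle (diagonal via Pythagoras)
Sides: 13.6 ft and 10 ft
Formula: d = sqrt(l^2 + w^2)
l^2 = 184.96, w^2 = 100
l^2 + w^2 = 284.96
d = sqrt(284.96)
d = 16.8808
16.8808 ft
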